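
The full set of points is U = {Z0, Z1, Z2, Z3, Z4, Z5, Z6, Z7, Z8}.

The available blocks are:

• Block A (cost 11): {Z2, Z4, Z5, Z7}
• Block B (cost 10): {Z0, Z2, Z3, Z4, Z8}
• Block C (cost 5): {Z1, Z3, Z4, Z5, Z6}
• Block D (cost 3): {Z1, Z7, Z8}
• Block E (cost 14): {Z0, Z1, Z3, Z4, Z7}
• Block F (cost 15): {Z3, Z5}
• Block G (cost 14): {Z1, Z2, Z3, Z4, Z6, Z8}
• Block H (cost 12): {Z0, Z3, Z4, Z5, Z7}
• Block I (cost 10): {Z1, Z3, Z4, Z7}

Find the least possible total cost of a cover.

18

B, C, D together cover every point (B ∪ C ∪ D = {Z0, Z1, Z2, Z3, Z4, Z5, Z6, Z7, Z8}); total cost 10 + 5 + 3 = 18.
No covering selection has total cost below 18.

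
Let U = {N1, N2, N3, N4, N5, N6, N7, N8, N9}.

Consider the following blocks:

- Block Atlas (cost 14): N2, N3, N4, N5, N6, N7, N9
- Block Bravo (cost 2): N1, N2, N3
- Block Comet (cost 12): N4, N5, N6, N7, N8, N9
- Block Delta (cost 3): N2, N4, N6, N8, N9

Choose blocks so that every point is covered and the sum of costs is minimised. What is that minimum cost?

Bravo, Comet together cover every point (Bravo ∪ Comet = {N1, N2, N3, N4, N5, N6, N7, N8, N9}); total cost 2 + 12 = 14.
The greedy pick Delta, Bravo, Comet costs 17; no covering selection beats 14.

14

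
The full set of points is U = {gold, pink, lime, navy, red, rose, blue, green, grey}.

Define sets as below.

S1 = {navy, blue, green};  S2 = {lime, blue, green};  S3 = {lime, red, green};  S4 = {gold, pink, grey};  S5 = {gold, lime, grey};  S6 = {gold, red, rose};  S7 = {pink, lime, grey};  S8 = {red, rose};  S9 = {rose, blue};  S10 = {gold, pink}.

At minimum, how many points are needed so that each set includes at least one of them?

4

H = {gold, lime, red, blue} meets every set (each contains at least one member of H), and |H| = 4.
No choice of 3 points meets every set, so 4 is the minimum.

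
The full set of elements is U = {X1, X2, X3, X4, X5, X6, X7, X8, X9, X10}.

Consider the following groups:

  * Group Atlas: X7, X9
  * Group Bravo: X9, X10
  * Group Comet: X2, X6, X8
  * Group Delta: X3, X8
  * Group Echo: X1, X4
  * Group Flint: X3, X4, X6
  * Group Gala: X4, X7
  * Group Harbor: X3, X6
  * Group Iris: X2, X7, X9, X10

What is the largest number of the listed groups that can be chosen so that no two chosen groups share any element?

Bravo, Comet, Gala are pairwise disjoint (Bravo={X9,X10}; Comet={X2,X6,X8}; Gala={X4,X7}).
Every remaining group overlaps one of these, and no 4 of the listed groups are pairwise disjoint, so 3 is the maximum.

3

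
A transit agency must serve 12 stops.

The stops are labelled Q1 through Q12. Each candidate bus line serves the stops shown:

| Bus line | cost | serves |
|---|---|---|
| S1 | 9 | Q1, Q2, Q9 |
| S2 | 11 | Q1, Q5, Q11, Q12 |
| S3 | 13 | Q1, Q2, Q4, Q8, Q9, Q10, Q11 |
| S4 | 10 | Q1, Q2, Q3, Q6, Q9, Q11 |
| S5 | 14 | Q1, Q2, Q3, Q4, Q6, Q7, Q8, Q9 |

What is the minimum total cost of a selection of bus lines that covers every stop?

38

S2, S3, S5 together cover every stop (S2 ∪ S3 ∪ S5 = {Q1, Q2, Q3, Q4, Q5, Q6, Q7, Q8, Q9, Q10, Q11, Q12}); total cost 11 + 13 + 14 = 38.
The greedy pick S4, S3, S2, S5 costs 48; no covering selection beats 38.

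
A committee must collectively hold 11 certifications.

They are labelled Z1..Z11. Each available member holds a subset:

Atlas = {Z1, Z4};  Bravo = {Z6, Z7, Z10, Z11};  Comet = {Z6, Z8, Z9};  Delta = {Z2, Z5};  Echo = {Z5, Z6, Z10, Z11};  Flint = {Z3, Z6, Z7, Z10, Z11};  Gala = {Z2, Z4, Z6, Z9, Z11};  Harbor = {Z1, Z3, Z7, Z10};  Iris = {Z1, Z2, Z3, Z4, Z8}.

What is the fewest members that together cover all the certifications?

4

Comet and Delta and Gala and Harbor together: Comet ∪ Delta ∪ Gala ∪ Harbor = {Z1, Z2, Z3, Z4, Z5, Z6, Z7, Z8, Z9, Z10, Z11} — every certification is covered.
No 3 of the 9 members cover everything (all 84 combinations miss at least one certification), so 4 is optimal.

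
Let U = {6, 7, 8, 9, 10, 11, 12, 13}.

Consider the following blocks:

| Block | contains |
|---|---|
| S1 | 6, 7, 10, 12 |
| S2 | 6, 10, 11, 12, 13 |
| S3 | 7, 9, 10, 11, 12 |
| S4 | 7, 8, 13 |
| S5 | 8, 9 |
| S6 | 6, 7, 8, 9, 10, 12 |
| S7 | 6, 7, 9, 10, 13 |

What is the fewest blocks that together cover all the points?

2

S2 and S6 together: S2 ∪ S6 = {6, 7, 8, 9, 10, 11, 12, 13} — every point is covered.
No single block has all 8 points (the largest, S6, has 6), so 2 is optimal.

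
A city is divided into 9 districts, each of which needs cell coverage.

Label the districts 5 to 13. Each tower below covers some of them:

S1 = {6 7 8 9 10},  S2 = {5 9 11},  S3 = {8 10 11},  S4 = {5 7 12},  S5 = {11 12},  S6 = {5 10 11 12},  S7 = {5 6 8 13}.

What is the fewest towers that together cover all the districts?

3

Take {S1, S5, S7}. Their union is {5, 6, 7, 8, 9, 10, 11, 12, 13}, which is all 9 districts.
Only S7 contains 13, so S7 is forced; the remaining 5 districts need at least 2 more towers (each remaining tower adds at most 3) — so at least 3 towers are needed, and 3 is optimal.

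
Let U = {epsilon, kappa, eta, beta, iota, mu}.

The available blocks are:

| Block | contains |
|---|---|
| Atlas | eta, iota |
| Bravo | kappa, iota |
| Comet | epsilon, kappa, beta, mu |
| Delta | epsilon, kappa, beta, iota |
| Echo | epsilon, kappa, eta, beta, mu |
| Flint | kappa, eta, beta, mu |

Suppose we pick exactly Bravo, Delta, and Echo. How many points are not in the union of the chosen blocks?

0

Union of Bravo, Delta, Echo = {epsilon, kappa, eta, beta, iota, mu} — that's every point, so 0 are uncovered.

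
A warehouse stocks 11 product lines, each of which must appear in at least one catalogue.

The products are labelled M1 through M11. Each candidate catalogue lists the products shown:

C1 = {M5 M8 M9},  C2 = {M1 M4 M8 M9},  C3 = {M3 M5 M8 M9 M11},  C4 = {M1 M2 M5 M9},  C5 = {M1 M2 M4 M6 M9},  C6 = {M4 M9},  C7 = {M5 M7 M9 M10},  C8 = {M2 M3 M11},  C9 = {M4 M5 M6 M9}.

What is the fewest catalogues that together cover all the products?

C3 and C5 and C7 together: C3 ∪ C5 ∪ C7 = {M1, M2, M3, M4, M5, M6, M7, M8, M9, M10, M11} — every product is covered.
Each catalogue has at most 5 products, and 2·5 = 10 < 11 — so at least 3 catalogues are needed, and 3 is optimal.

3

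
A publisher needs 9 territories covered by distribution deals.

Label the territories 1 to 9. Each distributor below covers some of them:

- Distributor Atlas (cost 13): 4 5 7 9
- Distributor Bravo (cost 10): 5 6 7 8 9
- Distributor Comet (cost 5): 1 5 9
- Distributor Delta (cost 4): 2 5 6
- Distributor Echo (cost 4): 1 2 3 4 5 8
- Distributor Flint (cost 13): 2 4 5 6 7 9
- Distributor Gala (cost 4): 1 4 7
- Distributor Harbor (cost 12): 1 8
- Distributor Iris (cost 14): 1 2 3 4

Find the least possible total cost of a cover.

14

Bravo, Echo together cover every territory (Bravo ∪ Echo = {1, 2, 3, 4, 5, 6, 7, 8, 9}); total cost 10 + 4 = 14.
No covering selection has total cost below 14.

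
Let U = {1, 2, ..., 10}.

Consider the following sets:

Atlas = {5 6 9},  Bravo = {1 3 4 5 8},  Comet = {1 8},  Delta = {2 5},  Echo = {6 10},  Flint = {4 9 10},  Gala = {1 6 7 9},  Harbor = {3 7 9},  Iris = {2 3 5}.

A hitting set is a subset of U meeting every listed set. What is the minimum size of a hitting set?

H = {2, 8, 9, 10} meets every set (each contains at least one member of H), and |H| = 4.
The sets Comet, Delta, Echo, Harbor are pairwise disjoint, so any hitting set needs a separate item for each — at least 4. Hence 4 is optimal.

4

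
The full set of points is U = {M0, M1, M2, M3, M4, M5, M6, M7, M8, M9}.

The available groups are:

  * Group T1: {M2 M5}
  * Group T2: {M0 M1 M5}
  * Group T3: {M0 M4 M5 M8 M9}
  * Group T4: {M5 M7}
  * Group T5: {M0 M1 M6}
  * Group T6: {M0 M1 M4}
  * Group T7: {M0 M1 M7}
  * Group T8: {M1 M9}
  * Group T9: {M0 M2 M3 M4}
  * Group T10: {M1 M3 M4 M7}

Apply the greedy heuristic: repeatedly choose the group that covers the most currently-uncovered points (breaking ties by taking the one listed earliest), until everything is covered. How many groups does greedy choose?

4

Greedy: pick T3 (covers 5 new) → pick T10 (covers 3 new) → pick T1 (covers 1 new) → pick T5 (covers 1 new). Total picks: 4.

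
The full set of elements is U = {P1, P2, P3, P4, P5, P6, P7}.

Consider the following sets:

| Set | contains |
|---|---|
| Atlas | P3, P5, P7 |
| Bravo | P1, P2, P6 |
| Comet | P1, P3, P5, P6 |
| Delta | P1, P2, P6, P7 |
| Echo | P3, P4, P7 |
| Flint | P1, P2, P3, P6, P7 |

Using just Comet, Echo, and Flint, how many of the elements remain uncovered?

0

Union of Comet, Echo, Flint = {P1, P2, P3, P4, P5, P6, P7} — that's every element, so 0 are uncovered.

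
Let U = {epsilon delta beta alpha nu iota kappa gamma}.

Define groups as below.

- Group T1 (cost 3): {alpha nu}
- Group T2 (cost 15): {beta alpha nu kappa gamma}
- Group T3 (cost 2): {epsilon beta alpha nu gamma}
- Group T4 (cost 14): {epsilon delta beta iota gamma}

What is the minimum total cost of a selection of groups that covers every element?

T2, T4 together cover every element (T2 ∪ T4 = {epsilon, delta, beta, alpha, nu, iota, kappa, gamma}); total cost 15 + 14 = 29.
The greedy pick T3, T4, T2 costs 31; no covering selection beats 29.

29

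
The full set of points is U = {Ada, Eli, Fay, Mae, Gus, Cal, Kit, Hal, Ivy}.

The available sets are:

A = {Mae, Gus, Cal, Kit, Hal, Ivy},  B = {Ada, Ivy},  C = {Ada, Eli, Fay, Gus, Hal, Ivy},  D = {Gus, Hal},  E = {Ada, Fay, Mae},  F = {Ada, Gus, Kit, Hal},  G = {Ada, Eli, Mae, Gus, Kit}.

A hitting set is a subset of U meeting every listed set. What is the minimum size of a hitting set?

2

The 2 points {Ada, Gus} hit every set.
The sets D, E are pairwise disjoint, so any hitting set needs a separate point for each — at least 2. Hence 2 is optimal.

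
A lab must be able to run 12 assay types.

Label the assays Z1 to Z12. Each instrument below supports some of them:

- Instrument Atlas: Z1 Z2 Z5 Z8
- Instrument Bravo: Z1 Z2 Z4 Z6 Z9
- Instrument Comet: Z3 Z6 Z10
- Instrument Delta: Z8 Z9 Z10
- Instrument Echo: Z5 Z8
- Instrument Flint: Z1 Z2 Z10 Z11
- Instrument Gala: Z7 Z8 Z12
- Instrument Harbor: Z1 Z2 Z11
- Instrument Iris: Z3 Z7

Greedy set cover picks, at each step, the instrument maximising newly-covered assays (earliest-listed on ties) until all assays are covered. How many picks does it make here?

Greedy: pick Bravo (covers 5 new) → pick Gala (covers 3 new) → pick Comet (covers 2 new) → pick Atlas (covers 1 new) → pick Flint (covers 1 new). Total picks: 5.

5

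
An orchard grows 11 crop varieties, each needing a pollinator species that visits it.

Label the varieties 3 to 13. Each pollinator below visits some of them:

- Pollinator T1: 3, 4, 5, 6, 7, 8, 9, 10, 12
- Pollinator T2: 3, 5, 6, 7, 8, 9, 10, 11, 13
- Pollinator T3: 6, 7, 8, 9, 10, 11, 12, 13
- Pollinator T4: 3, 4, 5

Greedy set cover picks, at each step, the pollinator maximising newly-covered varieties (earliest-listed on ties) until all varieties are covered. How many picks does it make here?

Greedy: pick T1 (covers 9 new) → pick T2 (covers 2 new). Total picks: 2.

2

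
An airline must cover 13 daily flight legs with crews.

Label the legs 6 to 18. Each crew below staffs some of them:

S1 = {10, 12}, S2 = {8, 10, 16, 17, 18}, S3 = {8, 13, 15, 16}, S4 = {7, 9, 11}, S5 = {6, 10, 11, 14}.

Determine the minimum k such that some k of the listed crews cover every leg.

Take {S1, S2, S3, S4, S5}. Their union is {6, 7, 8, 9, 10, 11, 12, 13, 14, 15, 16, 17, 18}, which is all 13 legs.
No 4 of the 5 crews cover everything (all 5 combinations miss at least one leg), so 5 is optimal.

5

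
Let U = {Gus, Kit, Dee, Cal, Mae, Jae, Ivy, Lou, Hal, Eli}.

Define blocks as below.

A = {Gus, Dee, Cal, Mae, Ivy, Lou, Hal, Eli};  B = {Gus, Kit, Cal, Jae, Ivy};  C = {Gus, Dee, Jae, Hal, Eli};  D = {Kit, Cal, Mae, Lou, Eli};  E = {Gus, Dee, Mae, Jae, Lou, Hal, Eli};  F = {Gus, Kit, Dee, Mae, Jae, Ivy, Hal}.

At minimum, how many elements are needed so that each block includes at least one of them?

2

H = {Kit, Eli} meets every block (each contains at least one member of H), and |H| = 2.
No single element lies in every block, so at least 2 are needed and 2 is optimal.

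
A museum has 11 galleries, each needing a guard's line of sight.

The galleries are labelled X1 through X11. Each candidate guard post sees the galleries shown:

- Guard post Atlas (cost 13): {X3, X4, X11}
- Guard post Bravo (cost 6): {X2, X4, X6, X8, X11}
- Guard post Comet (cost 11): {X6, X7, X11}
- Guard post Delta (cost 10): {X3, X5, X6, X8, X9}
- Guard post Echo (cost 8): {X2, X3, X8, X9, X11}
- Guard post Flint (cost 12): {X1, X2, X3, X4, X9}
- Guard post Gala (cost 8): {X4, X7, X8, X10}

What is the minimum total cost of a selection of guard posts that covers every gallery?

36

Bravo, Delta, Flint, Gala together cover every gallery (Bravo ∪ Delta ∪ Flint ∪ Gala = {X1, X2, X3, X4, X5, X6, X7, X8, X9, X10, X11}); total cost 6 + 10 + 12 + 8 = 36.
No covering selection has total cost below 36.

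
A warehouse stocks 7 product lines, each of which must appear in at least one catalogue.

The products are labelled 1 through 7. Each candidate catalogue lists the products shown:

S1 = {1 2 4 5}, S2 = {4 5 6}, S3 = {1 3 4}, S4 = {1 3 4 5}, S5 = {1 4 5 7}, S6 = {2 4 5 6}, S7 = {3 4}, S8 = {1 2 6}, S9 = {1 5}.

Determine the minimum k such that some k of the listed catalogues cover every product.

Take {S5, S7, S8}. Their union is {1, 2, 3, 4, 5, 6, 7}, which is all 7 products.
Only S5 contains 7, so S5 is forced; the remaining 3 products need at least 2 more catalogues (each remaining catalogue adds at most 2) — so at least 3 catalogues are needed, and 3 is optimal.

3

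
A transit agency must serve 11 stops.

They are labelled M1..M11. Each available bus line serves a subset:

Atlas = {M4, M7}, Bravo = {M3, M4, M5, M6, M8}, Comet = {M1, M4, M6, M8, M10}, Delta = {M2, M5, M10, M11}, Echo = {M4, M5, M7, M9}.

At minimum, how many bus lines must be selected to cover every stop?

4

Take {Bravo, Comet, Delta, Echo}. Their union is {M1, M2, M3, M4, M5, M6, M7, M8, M9, M10, M11}, which is all 11 stops.
No 3 of the 5 bus lines cover everything (all 10 combinations miss at least one stop), so 4 is optimal.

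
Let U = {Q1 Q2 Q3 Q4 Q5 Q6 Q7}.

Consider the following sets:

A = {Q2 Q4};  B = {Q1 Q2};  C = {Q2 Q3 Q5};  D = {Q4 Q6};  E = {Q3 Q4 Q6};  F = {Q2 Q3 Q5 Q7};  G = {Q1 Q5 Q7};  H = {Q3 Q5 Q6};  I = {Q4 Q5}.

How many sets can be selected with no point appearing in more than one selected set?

2

B, I are pairwise disjoint (B={Q1,Q2}; I={Q4,Q5}).
Every remaining set overlaps one of these, and no 3 of the listed sets are pairwise disjoint, so 2 is the maximum.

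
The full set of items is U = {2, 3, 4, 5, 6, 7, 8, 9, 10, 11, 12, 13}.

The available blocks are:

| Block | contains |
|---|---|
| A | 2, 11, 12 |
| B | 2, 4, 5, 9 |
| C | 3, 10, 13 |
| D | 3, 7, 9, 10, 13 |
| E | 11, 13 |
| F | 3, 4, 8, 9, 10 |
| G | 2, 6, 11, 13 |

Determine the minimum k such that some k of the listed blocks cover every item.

A, B, D, F, and G cover everything between them: the union {2, 3, 4, 5, 6, 7, 8, 9, 10, 11, 12, 13} is all of U.
No 4 of the 7 blocks cover everything (all 35 combinations miss at least one item), so 5 is optimal.

5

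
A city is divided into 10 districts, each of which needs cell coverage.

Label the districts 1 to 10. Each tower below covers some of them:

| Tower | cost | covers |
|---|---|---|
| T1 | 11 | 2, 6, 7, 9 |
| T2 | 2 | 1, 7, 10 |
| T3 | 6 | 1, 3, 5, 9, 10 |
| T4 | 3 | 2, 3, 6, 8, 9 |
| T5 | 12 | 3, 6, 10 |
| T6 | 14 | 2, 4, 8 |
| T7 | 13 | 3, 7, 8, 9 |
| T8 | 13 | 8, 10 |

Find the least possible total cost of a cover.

25

T2, T3, T4, T6 together cover every district (T2 ∪ T3 ∪ T4 ∪ T6 = {1, 2, 3, 4, 5, 6, 7, 8, 9, 10}); total cost 2 + 6 + 3 + 14 = 25.
No covering selection has total cost below 25.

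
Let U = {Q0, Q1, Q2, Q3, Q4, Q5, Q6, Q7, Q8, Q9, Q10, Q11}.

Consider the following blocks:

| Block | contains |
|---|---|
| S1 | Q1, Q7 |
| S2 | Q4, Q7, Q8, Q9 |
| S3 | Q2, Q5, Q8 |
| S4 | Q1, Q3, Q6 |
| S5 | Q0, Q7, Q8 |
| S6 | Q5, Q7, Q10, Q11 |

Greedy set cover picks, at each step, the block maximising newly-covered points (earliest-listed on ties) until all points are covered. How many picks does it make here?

Greedy: pick S2 (covers 4 new) → pick S4 (covers 3 new) → pick S6 (covers 3 new) → pick S3 (covers 1 new) → pick S5 (covers 1 new). Total picks: 5.

5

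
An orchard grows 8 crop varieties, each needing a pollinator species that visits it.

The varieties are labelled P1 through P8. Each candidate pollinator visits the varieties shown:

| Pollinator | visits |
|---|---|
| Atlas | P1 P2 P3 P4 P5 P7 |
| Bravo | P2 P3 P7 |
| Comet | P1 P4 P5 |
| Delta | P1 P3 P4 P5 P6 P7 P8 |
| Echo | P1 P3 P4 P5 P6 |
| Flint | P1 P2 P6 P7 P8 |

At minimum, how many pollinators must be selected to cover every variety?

2

Delta and Flint together: Delta ∪ Flint = {P1, P2, P3, P4, P5, P6, P7, P8} — every variety is covered.
No single pollinator has all 8 varieties (the largest, Delta, has 7), so 2 is optimal.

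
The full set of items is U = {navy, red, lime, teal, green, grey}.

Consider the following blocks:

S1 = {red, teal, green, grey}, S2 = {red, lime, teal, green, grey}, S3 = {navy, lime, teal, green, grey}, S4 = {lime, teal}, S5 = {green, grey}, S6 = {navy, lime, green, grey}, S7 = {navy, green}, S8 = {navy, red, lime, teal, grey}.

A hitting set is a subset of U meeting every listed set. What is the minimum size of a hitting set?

Take H = {teal, green}. Each listed block contains at least one of these, so H is a hitting set of size 2.
The blocks S4, S5 are pairwise disjoint, so any hitting set needs a separate item for each — at least 2. Hence 2 is optimal.

2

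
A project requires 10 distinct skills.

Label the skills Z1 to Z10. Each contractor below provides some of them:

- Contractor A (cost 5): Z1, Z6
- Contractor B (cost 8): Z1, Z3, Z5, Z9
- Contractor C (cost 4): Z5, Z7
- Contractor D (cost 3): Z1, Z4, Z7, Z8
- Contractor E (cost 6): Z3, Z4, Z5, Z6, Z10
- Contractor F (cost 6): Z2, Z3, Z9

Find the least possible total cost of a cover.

15

D, E, F together cover every skill (D ∪ E ∪ F = {Z1, Z2, Z3, Z4, Z5, Z6, Z7, Z8, Z9, Z10}); total cost 3 + 6 + 6 = 15.
No covering selection has total cost below 15.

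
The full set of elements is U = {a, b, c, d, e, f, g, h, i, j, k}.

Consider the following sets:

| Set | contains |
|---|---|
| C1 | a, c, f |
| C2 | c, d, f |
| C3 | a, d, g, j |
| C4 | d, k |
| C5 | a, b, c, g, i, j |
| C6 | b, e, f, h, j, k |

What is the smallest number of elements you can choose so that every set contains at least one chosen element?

3

The 3 elements {c, g, k} hit every set.
No choice of 2 elements meets every set, so 3 is the minimum.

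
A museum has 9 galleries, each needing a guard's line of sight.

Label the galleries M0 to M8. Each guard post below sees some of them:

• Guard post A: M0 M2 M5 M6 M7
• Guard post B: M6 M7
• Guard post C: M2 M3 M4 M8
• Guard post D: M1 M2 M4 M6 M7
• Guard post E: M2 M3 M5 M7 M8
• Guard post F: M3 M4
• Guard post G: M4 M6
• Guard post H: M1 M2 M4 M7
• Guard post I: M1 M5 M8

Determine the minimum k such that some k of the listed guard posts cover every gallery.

Take {A, F, I}. Their union is {M0, M1, M2, M3, M4, M5, M6, M7, M8}, which is all 9 galleries.
Only A contains M0, so A is forced; the remaining 4 galleries need at least 2 more guard posts (each remaining guard post adds at most 3) — so at least 3 guard posts are needed, and 3 is optimal.

3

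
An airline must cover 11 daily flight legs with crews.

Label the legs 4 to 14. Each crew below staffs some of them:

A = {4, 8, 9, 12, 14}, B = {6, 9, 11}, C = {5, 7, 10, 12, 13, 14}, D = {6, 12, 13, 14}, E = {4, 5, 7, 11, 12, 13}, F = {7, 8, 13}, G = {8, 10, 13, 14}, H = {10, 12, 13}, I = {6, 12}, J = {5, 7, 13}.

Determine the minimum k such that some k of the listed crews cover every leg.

B and E and G together: B ∪ E ∪ G = {4, 5, 6, 7, 8, 9, 10, 11, 12, 13, 14} — every leg is covered.
No 2 of the 10 crews cover everything (all 45 combinations miss at least one leg), so 3 is optimal.

3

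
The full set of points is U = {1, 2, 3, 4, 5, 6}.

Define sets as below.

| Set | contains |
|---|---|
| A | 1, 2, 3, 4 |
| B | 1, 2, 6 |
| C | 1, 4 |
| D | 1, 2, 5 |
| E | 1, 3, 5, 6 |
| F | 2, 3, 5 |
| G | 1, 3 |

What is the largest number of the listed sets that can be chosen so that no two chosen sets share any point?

2

C, F are pairwise disjoint (C={1,4}; F={2,3,5}).
Every remaining set overlaps one of these, and no 3 of the listed sets are pairwise disjoint, so 2 is the maximum.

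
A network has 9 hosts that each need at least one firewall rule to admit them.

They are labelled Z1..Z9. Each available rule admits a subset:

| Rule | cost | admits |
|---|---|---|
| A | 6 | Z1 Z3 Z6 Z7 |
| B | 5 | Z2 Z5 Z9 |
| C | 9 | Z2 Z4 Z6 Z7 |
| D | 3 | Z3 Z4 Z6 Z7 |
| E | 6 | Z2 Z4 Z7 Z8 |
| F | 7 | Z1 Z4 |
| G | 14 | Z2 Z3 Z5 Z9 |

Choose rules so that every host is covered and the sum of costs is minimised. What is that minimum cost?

17

A, B, E together cover every host (A ∪ B ∪ E = {Z1, Z2, Z3, Z4, Z5, Z6, Z7, Z8, Z9}); total cost 6 + 5 + 6 = 17.
The greedy pick D, B, A, E costs 20; no covering selection beats 17.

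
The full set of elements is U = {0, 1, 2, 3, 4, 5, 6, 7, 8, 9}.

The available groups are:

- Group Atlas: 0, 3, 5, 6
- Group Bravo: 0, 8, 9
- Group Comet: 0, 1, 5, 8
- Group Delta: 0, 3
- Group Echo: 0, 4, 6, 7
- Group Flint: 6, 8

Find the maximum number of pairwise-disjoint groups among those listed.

Delta, Flint are pairwise disjoint (Delta={0,3}; Flint={6,8}).
Every remaining group overlaps one of these, and no 3 of the listed groups are pairwise disjoint, so 2 is the maximum.

2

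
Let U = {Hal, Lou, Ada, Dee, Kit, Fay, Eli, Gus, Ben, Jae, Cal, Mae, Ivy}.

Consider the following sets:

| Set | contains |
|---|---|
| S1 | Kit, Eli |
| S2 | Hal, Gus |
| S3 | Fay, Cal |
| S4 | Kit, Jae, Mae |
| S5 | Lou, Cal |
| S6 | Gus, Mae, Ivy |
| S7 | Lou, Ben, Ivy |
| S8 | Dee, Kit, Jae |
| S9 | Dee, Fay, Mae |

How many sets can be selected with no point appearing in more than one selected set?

4

S1, S2, S3, S7 are pairwise disjoint (S1={Kit,Eli}; S2={Hal,Gus}; S3={Fay,Cal}; S7={Lou,Ben,Ivy}).
Every remaining set overlaps one of these, and no 5 of the listed sets are pairwise disjoint, so 4 is the maximum.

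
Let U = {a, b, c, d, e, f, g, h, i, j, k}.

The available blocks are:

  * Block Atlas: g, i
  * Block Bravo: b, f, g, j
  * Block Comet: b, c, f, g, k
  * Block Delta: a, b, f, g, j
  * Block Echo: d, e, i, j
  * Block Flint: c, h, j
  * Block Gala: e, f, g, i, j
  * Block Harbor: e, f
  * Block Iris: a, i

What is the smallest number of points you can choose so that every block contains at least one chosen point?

The 3 points {f, h, i} hit every block.
The blocks Flint, Harbor, Iris are pairwise disjoint, so any hitting set needs a separate point for each — at least 3. Hence 3 is optimal.

3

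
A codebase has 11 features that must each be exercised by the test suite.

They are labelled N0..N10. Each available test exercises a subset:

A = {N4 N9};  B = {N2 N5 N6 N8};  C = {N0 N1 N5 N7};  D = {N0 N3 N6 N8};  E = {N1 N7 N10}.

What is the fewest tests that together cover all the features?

4

Take {A, B, D, E}. Their union is {N0, N1, N2, N3, N4, N5, N6, N7, N8, N9, N10}, which is all 11 features.
Only B contains N2, so B is forced; the remaining 7 features need at least 3 more tests (each remaining test adds at most 3) — so at least 4 tests are needed, and 4 is optimal.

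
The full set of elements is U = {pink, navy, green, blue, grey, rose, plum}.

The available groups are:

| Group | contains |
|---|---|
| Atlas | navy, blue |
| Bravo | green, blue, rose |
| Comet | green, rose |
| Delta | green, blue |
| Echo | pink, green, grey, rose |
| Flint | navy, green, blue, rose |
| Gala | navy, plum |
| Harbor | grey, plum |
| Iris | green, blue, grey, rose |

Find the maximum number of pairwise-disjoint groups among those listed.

Atlas, Comet, Harbor are pairwise disjoint (Atlas={navy,blue}; Comet={green,rose}; Harbor={grey,plum}).
Every remaining group overlaps one of these, and no 4 of the listed groups are pairwise disjoint, so 3 is the maximum.

3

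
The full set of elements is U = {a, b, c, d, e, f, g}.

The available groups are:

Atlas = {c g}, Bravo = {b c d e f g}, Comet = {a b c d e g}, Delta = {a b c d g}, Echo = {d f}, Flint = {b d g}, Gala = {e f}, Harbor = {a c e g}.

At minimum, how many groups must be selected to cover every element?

2

Delta and Gala cover everything between them: the union {a, b, c, d, e, f, g} is all of U.
No single group has all 7 elements (the largest, Bravo, has 6), so 2 is optimal.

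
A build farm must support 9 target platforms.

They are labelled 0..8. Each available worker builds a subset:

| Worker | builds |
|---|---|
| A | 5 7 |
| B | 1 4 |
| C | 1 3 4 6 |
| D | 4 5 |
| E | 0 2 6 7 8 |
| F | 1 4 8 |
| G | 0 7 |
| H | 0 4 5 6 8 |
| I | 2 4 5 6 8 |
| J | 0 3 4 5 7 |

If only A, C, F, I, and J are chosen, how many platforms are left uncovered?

0

Union of A, C, F, I, J = {0, 1, 2, 3, 4, 5, 6, 7, 8} — that's every platform, so 0 are uncovered.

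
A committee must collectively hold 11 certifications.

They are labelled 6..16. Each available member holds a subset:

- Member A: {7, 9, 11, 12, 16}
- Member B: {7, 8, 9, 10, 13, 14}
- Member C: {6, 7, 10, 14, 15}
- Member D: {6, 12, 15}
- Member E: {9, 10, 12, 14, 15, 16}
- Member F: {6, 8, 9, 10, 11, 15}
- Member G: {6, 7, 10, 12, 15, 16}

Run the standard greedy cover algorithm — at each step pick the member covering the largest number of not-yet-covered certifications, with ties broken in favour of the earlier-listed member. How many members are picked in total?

3

Greedy: pick B (covers 6 new) → pick G (covers 4 new) → pick A (covers 1 new). Total picks: 3.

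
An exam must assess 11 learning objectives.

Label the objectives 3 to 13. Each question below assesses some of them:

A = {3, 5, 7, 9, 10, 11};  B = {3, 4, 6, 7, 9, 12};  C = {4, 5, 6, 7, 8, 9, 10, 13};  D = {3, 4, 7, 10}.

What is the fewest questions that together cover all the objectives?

Take {A, B, C}. Their union is {3, 4, 5, 6, 7, 8, 9, 10, 11, 12, 13}, which is all 11 objectives.
Only C contains 8, so C is forced; the remaining 3 objectives need at least 2 more questions (each remaining question adds at most 2) — so at least 3 questions are needed, and 3 is optimal.

3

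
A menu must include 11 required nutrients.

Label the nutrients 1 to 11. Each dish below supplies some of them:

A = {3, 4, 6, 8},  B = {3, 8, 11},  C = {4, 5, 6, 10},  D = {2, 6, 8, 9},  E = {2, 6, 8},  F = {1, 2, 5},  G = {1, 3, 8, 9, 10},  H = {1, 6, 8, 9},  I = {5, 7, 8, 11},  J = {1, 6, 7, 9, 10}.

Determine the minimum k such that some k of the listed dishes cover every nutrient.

A and F and G and I together: A ∪ F ∪ G ∪ I = {1, 2, 3, 4, 5, 6, 7, 8, 9, 10, 11} — every nutrient is covered.
No 3 of the 10 dishes cover everything (all 120 combinations miss at least one nutrient), so 4 is optimal.

4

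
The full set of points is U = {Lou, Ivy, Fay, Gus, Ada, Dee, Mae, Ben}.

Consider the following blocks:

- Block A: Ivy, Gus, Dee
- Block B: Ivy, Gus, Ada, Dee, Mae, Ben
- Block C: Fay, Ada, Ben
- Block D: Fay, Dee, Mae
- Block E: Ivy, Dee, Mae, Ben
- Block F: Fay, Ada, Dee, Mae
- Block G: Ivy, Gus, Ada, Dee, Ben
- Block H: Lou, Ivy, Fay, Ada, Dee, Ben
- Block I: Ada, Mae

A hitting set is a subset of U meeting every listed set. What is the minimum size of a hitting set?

T = {Ada, Dee} meets every block (each contains at least one member of T), and |T| = 2.
The blocks A, C are pairwise disjoint, so any hitting set needs a separate point for each — at least 2. Hence 2 is optimal.

2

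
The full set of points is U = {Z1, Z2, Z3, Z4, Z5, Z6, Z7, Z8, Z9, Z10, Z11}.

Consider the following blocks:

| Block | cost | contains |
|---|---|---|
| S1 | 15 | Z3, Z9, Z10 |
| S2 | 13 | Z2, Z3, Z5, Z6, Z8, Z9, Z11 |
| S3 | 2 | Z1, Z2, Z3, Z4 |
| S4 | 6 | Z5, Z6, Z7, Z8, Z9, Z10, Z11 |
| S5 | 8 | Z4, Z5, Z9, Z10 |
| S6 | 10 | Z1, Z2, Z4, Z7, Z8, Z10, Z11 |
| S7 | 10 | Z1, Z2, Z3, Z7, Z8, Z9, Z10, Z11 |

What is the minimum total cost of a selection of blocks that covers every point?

8

S3, S4 together cover every point (S3 ∪ S4 = {Z1, Z2, Z3, Z4, Z5, Z6, Z7, Z8, Z9, Z10, Z11}); total cost 2 + 6 = 8.
No covering selection has total cost below 8.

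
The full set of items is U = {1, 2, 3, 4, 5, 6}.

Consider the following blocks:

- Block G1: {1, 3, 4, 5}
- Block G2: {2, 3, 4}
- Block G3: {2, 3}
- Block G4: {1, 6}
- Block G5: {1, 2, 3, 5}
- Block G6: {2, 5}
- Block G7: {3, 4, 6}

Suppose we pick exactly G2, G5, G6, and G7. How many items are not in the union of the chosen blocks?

Union of G2, G5, G6, G7 = {1, 2, 3, 4, 5, 6} — that's every item, so 0 are uncovered.

0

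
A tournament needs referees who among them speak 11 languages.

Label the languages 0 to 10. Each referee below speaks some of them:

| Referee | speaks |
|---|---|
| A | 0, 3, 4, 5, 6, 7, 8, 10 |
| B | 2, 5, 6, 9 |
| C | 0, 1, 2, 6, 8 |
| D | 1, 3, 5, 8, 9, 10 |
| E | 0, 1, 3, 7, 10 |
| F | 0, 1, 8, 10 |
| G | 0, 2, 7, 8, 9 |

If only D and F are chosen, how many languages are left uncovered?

Union of D, F = {0, 1, 3, 5, 8, 9, 10}.
Not covered: 2, 4, 6, 7 — 4 languages.

4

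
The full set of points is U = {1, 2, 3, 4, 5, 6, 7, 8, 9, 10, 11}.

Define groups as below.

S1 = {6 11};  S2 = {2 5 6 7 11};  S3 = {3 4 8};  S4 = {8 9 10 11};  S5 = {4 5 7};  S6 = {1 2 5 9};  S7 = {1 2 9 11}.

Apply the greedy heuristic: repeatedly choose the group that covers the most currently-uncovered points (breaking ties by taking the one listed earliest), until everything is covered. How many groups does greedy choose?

4

Greedy: pick S2 (covers 5 new) → pick S3 (covers 3 new) → pick S4 (covers 2 new) → pick S6 (covers 1 new). Total picks: 4.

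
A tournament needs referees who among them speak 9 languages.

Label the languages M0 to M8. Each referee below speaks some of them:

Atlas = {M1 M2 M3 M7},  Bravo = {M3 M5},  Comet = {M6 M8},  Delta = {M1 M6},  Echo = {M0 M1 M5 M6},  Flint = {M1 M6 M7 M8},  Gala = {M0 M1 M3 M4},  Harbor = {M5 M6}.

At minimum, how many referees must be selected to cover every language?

4

Take {Atlas, Comet, Gala, Harbor}. Their union is {M0, M1, M2, M3, M4, M5, M6, M7, M8}, which is all 9 languages.
No 3 of the 8 referees cover everything (all 56 combinations miss at least one language), so 4 is optimal.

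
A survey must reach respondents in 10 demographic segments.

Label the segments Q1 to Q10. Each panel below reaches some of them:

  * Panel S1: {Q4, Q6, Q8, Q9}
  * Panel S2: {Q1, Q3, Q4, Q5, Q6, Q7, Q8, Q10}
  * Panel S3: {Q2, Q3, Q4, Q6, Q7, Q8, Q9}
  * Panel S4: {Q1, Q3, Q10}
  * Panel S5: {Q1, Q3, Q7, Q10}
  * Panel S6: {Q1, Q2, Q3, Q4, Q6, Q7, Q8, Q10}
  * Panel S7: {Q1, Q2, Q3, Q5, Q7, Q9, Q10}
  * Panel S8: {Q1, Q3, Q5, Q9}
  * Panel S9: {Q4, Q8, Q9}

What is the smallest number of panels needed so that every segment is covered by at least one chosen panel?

2

S3 and S7 together: S3 ∪ S7 = {Q1, Q2, Q3, Q4, Q5, Q6, Q7, Q8, Q9, Q10} — every segment is covered.
No single panel has all 10 segments (the largest, S2, has 8), so 2 is optimal.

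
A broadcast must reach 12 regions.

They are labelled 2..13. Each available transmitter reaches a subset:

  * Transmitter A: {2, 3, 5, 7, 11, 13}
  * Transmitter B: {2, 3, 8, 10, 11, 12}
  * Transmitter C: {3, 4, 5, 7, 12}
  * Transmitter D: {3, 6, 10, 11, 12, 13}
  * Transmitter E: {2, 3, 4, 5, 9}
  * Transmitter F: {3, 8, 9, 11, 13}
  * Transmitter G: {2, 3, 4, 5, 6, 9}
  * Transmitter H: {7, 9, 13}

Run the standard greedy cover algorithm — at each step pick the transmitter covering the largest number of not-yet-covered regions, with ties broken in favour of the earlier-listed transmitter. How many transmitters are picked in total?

Greedy: pick A (covers 6 new) → pick B (covers 3 new) → pick G (covers 3 new). Total picks: 3.

3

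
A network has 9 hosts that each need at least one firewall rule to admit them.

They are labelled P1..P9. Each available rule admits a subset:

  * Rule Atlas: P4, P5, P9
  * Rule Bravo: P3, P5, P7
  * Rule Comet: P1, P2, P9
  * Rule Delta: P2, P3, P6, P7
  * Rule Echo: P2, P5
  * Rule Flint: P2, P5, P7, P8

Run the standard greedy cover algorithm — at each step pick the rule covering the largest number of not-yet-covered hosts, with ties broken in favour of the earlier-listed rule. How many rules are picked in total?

4

Greedy: pick Delta (covers 4 new) → pick Atlas (covers 3 new) → pick Comet (covers 1 new) → pick Flint (covers 1 new). Total picks: 4.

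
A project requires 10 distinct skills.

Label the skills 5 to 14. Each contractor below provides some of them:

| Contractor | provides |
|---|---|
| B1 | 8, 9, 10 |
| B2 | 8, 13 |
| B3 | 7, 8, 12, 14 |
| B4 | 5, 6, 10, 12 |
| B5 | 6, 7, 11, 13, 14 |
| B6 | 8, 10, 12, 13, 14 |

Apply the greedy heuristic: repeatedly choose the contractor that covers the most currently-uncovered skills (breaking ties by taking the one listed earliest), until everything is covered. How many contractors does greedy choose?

3

Greedy: pick B5 (covers 5 new) → pick B1 (covers 3 new) → pick B4 (covers 2 new). Total picks: 3.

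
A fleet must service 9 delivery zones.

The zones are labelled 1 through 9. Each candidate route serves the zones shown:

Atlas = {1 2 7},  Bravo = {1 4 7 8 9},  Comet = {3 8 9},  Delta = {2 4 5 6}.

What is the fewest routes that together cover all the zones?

3

Atlas and Comet and Delta together: Atlas ∪ Comet ∪ Delta = {1, 2, 3, 4, 5, 6, 7, 8, 9} — every zone is covered.
Only Comet contains 3, so Comet is forced; the remaining 6 zones need at least 2 more routes (each remaining route adds at most 4) — so at least 3 routes are needed, and 3 is optimal.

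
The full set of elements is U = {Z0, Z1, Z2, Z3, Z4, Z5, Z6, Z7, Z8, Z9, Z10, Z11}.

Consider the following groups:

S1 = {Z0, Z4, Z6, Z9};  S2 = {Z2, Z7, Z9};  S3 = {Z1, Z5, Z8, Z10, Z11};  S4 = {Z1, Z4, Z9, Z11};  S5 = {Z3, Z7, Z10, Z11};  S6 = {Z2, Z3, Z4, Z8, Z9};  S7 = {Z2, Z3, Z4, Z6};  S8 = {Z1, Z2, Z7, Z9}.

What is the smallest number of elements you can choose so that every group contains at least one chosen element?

Take H = {Z2, Z4, Z10}. Each listed group contains at least one of these, so H is a hitting set of size 3.
No choice of 2 elements meets every group, so 3 is the minimum.

3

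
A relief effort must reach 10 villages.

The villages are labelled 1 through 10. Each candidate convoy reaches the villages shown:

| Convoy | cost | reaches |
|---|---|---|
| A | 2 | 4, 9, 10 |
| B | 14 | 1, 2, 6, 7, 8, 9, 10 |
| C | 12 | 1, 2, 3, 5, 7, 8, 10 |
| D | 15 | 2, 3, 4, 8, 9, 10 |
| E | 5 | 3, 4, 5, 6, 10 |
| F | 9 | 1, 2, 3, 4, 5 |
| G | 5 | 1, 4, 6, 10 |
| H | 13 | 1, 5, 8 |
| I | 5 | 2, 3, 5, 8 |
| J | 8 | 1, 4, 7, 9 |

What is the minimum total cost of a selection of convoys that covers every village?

E, I, J together cover every village (E ∪ I ∪ J = {1, 2, 3, 4, 5, 6, 7, 8, 9, 10}); total cost 5 + 5 + 8 = 18.
The greedy pick A, I, G, J costs 20; no covering selection beats 18.

18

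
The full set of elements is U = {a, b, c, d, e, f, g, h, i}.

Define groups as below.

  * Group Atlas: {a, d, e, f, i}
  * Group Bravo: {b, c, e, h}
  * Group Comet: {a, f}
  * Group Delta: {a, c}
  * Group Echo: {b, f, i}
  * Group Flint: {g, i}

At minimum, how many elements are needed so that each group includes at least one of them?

3

T = {a, h, i} meets every group (each contains at least one member of T), and |T| = 3.
The groups Bravo, Comet, Flint are pairwise disjoint, so any hitting set needs a separate element for each — at least 3. Hence 3 is optimal.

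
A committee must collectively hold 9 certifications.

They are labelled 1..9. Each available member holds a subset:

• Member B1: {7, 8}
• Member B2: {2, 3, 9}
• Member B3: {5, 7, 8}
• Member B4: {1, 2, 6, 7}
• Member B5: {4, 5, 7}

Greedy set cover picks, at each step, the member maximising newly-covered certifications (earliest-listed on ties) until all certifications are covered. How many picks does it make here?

4

Greedy: pick B4 (covers 4 new) → pick B2 (covers 2 new) → pick B3 (covers 2 new) → pick B5 (covers 1 new). Total picks: 4.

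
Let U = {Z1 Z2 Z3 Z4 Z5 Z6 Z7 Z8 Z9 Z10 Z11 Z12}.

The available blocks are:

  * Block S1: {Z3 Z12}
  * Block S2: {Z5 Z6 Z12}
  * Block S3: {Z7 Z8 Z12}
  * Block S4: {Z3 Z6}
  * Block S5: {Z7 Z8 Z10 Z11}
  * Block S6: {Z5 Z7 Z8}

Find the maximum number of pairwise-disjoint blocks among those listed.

S2, S5 are pairwise disjoint (S2={Z5,Z6,Z12}; S5={Z7,Z8,Z10,Z11}).
Every remaining block overlaps one of these, and no 3 of the listed blocks are pairwise disjoint, so 2 is the maximum.

2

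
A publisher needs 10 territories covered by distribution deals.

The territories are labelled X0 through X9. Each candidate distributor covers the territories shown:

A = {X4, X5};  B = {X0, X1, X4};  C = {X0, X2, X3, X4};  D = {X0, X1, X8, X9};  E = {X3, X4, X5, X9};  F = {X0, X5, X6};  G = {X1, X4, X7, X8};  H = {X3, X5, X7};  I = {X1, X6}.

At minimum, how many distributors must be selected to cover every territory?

4

Take {C, D, F, H}. Their union is {X0, X1, X2, X3, X4, X5, X6, X7, X8, X9}, which is all 10 territories.
No 3 of the 9 distributors cover everything (all 84 combinations miss at least one territory), so 4 is optimal.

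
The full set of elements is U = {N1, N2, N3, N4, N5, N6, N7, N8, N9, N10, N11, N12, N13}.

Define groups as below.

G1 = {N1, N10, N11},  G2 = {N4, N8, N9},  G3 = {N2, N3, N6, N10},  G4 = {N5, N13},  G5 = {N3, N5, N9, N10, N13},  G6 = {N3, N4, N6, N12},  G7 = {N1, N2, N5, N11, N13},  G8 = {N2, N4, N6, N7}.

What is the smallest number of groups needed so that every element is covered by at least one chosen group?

G1, G2, G6, G7, and G8 cover everything between them: the union {N1, N2, N3, N4, N5, N6, N7, N8, N9, N10, N11, N12, N13} is all of U.
No 4 of the 8 groups cover everything (all 70 combinations miss at least one element), so 5 is optimal.

5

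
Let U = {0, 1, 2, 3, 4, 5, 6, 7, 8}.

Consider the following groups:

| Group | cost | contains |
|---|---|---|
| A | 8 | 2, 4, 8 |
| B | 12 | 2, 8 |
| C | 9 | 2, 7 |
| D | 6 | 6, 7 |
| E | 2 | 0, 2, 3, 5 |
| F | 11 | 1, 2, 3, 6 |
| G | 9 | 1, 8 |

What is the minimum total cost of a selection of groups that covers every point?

A, D, E, G together cover every point (A ∪ D ∪ E ∪ G = {0, 1, 2, 3, 4, 5, 6, 7, 8}); total cost 8 + 6 + 2 + 9 = 25.
No covering selection has total cost below 25.

25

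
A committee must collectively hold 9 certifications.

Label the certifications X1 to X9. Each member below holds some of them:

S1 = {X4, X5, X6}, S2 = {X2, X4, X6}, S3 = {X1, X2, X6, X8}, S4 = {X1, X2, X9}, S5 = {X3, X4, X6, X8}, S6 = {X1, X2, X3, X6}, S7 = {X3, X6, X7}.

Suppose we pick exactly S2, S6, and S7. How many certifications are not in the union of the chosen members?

3

Union of S2, S6, S7 = {X1, X2, X3, X4, X6, X7}.
Not covered: X5, X8, X9 — 3 certifications.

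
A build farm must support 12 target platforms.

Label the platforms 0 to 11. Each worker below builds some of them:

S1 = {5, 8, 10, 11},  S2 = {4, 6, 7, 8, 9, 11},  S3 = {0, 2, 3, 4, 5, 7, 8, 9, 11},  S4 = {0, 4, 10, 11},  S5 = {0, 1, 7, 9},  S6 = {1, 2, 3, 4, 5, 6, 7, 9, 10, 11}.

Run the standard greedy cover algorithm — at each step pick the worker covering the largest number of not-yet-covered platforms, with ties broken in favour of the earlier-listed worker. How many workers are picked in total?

Greedy: pick S6 (covers 10 new) → pick S3 (covers 2 new). Total picks: 2.

2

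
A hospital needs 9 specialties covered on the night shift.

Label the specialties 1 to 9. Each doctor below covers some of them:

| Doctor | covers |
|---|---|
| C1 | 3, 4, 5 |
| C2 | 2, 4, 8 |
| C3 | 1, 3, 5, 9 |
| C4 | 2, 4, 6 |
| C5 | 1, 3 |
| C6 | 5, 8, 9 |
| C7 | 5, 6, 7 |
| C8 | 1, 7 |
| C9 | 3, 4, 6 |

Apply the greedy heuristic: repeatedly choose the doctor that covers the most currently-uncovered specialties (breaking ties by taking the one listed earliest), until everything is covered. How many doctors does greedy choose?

Greedy: pick C3 (covers 4 new) → pick C2 (covers 3 new) → pick C7 (covers 2 new). Total picks: 3.

3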